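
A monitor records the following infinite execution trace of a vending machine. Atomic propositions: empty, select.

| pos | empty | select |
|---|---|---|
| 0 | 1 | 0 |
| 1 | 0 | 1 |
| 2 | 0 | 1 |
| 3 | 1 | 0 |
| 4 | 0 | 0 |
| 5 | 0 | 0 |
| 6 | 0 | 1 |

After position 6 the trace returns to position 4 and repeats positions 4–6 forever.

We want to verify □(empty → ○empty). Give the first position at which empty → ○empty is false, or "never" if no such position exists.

0

At position 0 the labels are {empty} and the next position 1 has {select}, so empty → ○empty is false there. This is the first violation.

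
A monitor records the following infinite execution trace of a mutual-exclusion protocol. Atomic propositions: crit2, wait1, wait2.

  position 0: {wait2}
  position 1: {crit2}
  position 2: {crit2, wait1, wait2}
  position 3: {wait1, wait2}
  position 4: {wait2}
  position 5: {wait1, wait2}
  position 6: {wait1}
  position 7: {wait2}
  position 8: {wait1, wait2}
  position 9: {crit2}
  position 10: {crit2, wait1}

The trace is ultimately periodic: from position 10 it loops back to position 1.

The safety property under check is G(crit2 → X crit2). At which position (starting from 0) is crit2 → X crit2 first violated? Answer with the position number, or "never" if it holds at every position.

2

Check crit2 → X crit2 at each position in order: 0 ✓, 1 ✓.
At position 2 the labels are {crit2, wait1, wait2} and the next position 3 has {wait1, wait2}, so crit2 → X crit2 is false there. This is the first violation.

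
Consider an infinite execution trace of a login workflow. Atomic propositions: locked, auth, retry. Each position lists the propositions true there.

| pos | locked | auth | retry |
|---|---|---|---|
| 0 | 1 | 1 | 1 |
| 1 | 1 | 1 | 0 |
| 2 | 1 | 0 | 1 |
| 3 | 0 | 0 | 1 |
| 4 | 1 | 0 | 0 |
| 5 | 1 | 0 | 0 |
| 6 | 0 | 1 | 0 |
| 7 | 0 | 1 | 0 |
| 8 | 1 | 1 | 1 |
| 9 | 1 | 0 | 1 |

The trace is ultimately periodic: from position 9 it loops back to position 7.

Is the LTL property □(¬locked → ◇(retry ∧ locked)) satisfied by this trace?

¬locked → ◇(retry ∧ locked) holds at every position 0..9, and those are all positions ever visited, so □(¬locked → ◇(retry ∧ locked)) holds.
Positions where ¬locked holds: 3, 6, 7.
Check ◇(retry ∧ locked) at each: 3→ok, 6→ok, 7→ok.

Yes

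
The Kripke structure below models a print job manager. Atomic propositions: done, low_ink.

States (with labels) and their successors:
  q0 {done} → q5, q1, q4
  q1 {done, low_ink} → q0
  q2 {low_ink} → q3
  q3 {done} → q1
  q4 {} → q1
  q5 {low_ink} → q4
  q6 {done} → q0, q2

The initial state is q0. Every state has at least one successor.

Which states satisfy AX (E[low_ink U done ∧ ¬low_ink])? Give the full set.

{q1, q2, q3, q4, q6}

States satisfying E[low_ink U done ∧ ¬low_ink]: {q0, q1, q2, q3, q6}.
States satisfying AX (E[low_ink U done ∧ ¬low_ink]): {q1, q2, q3, q4, q6}.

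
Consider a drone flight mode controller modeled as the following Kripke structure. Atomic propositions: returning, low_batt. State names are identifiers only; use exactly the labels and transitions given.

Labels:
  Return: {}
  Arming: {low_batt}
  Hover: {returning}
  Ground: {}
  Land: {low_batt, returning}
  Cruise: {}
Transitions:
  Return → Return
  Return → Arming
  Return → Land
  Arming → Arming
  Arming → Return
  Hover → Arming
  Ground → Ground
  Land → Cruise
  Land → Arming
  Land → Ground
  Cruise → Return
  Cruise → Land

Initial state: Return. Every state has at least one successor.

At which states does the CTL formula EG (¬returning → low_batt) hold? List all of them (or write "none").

States satisfying ¬returning → low_batt: {Arming, Hover, Land}.
States satisfying EG (¬returning → low_batt): {Arming, Hover, Land}.

{Arming, Hover, Land}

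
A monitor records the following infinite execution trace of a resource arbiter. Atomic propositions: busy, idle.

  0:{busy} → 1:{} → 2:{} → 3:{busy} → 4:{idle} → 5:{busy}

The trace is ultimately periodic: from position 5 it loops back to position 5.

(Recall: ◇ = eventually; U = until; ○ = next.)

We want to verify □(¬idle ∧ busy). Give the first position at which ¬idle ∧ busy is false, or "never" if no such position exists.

1

Check ¬idle ∧ busy at each position in order: 0 ✓.
At position 1 the labels are {}, so ¬idle ∧ busy is false there. This is the first violation.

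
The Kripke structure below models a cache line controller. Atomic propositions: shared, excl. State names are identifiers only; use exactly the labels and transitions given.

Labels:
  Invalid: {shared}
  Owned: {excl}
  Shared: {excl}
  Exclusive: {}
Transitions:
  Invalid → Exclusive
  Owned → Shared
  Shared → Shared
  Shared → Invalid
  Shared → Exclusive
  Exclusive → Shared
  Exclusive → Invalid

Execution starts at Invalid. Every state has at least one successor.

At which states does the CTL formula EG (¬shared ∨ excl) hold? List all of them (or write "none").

States satisfying ¬shared ∨ excl: {Owned, Shared, Exclusive}.
States satisfying EG (¬shared ∨ excl): {Owned, Shared, Exclusive}.

{Owned, Shared, Exclusive}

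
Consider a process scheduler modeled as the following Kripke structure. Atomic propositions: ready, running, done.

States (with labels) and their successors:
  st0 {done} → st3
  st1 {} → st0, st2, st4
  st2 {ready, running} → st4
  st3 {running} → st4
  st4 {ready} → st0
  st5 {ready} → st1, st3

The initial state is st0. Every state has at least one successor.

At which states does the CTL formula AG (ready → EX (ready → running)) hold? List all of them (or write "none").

States satisfying ready → EX (ready → running): {st0, st1, st3, st4, st5}.
States satisfying AG (ready → EX (ready → running)): {st0, st3, st4}.

{st0, st3, st4}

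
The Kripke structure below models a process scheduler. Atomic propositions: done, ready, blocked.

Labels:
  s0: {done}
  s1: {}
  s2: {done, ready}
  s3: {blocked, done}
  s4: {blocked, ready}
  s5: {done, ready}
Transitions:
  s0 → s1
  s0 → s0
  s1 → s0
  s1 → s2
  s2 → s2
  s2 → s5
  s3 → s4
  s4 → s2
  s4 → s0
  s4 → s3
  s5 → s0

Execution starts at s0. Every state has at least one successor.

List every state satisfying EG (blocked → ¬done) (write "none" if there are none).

States satisfying blocked → ¬done: {s0, s1, s2, s4, s5}.
States satisfying EG (blocked → ¬done): {s0, s1, s2, s4, s5}.

{s0, s1, s2, s4, s5}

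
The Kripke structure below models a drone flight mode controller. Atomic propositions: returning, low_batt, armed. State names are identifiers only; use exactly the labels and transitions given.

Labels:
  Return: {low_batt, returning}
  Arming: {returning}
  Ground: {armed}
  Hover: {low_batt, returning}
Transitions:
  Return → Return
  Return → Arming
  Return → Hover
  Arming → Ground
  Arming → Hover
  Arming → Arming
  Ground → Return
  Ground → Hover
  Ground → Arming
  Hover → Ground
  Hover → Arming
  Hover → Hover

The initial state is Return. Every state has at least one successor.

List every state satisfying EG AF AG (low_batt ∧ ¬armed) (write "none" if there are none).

States satisfying AF AG (low_batt ∧ ¬armed): ∅.
States satisfying EG AF AG (low_batt ∧ ¬armed): ∅.

none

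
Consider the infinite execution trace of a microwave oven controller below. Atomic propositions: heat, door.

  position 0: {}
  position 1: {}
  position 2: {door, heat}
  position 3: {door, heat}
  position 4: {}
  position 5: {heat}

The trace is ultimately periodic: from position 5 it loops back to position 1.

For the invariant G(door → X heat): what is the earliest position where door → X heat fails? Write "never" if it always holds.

3

Check door → X heat at each position in order: 0 ✓, 1 ✓, 2 ✓.
At position 3 the labels are {door, heat} and the next position 4 has {}, so door → X heat is false there. This is the first violation.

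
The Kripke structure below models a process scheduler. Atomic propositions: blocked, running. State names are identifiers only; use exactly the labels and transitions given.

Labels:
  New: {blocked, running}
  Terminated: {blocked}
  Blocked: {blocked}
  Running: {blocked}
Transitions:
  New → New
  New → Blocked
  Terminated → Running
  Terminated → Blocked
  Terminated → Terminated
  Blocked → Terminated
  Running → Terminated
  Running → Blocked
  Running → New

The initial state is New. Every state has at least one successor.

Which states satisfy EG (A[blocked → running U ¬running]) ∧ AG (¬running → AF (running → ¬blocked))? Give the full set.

States satisfying A[blocked → running U ¬running]: {Terminated, Blocked, Running}.
States satisfying EG (A[blocked → running U ¬running]): {Terminated, Blocked, Running}.
States satisfying ¬running → AF (running → ¬blocked): {New, Terminated, Blocked, Running}.
States satisfying AG (¬running → AF (running → ¬blocked)): {New, Terminated, Blocked, Running}.
States satisfying EG (A[blocked → running U ¬running]) ∧ AG (¬running → AF (running → ¬blocked)): {Terminated, Blocked, Running}.

{Terminated, Blocked, Running}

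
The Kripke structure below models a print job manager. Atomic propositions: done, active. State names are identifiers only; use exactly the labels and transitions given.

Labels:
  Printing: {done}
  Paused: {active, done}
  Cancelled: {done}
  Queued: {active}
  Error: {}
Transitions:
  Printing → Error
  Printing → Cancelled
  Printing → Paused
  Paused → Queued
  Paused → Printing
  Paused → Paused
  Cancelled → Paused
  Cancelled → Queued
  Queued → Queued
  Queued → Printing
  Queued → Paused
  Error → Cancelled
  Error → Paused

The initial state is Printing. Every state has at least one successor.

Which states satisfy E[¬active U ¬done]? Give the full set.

{Printing, Cancelled, Queued, Error}

States satisfying ¬active: {Printing, Cancelled, Error}.
States satisfying ¬done: {Queued, Error}.
States satisfying E[¬active U ¬done]: {Printing, Cancelled, Queued, Error}.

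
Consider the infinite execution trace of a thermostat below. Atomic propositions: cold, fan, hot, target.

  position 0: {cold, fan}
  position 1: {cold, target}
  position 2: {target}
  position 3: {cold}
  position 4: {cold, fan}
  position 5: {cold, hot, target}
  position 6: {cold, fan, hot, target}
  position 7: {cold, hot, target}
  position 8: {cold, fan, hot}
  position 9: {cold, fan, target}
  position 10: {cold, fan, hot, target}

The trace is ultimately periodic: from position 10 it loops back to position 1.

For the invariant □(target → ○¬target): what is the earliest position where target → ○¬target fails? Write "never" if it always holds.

1

Check target → ○¬target at each position in order: 0 ✓.
At position 1 the labels are {cold, target} and the next position 2 has {target}, so target → ○¬target is false there. This is the first violation.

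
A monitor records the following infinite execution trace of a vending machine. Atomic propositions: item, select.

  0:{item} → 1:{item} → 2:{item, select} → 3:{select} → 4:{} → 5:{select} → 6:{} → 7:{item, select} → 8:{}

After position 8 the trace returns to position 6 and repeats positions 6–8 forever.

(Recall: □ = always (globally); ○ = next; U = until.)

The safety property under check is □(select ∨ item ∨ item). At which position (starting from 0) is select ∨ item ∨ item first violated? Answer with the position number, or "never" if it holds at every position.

Check select ∨ item ∨ item at each position in order: 0 ✓, 1 ✓, 2 ✓, 3 ✓.
At position 4 the labels are {}, so select ∨ item ∨ item is false there. This is the first violation.

4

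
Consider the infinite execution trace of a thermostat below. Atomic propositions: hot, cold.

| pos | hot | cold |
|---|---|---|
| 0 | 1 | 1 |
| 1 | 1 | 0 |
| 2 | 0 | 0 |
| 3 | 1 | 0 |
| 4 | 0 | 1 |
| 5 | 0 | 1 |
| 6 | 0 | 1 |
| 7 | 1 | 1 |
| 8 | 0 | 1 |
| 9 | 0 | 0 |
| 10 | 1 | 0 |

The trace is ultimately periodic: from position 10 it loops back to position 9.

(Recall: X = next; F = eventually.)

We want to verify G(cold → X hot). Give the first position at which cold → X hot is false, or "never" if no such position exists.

4

Check cold → X hot at each position in order: 0 ✓, 1 ✓, 2 ✓, 3 ✓.
At position 4 the labels are {cold} and the next position 5 has {cold}, so cold → X hot is false there. This is the first violation.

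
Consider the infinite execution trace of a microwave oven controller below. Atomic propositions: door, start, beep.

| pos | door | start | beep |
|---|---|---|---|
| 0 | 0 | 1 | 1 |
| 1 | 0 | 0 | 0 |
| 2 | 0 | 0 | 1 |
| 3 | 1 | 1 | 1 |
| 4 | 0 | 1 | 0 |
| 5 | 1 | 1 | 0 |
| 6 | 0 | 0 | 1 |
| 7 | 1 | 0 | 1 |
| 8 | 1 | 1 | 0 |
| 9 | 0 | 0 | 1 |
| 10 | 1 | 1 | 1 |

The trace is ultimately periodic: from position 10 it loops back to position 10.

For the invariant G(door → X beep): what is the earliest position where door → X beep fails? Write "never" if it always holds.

3

Check door → X beep at each position in order: 0 ✓, 1 ✓, 2 ✓.
At position 3 the labels are {beep, door, start} and the next position 4 has {start}, so door → X beep is false there. This is the first violation.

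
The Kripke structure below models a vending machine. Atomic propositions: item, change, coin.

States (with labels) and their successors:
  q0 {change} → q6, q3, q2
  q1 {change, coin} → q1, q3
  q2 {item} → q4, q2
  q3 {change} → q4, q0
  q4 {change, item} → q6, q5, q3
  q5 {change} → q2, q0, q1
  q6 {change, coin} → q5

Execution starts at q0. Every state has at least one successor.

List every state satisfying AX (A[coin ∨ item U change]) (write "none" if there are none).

{q1, q3, q4, q6}

States satisfying A[coin ∨ item U change]: {q0, q1, q3, q4, q5, q6}.
States satisfying AX (A[coin ∨ item U change]): {q1, q3, q4, q6}.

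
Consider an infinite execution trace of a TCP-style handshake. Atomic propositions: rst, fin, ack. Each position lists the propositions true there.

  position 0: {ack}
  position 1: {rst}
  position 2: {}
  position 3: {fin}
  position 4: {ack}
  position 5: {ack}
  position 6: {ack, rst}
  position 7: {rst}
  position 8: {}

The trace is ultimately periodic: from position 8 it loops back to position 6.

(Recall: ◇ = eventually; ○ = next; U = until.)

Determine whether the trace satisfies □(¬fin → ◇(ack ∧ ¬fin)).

¬fin → ◇(ack ∧ ¬fin) holds at every position 0..8, and those are all positions ever visited, so □(¬fin → ◇(ack ∧ ¬fin)) holds.
Positions where ¬fin holds: 0, 1, 2, 4, 5, 6, 7, 8.
Check ◇(ack ∧ ¬fin) at each: 0→ok, 1→ok, 2→ok, 4→ok, 5→ok, 6→ok, 7→ok, 8→ok.

Satisfied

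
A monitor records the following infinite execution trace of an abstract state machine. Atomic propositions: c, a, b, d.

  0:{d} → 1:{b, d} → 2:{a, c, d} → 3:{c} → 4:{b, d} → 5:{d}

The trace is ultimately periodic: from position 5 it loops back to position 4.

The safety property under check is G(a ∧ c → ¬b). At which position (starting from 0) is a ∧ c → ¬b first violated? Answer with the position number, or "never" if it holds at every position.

a ∧ c → ¬b holds at every position 0..5, and those are all the positions the trace ever visits, so the invariant G(a ∧ c → ¬b) is never violated.

never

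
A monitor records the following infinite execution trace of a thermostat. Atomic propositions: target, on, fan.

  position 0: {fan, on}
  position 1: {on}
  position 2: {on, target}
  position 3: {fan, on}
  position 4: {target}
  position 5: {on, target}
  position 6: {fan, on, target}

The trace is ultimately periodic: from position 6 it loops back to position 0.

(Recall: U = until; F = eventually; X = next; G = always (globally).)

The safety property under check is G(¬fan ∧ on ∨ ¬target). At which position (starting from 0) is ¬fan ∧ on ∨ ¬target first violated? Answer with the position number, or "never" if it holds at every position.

4

Check ¬fan ∧ on ∨ ¬target at each position in order: 0 ✓, 1 ✓, 2 ✓, 3 ✓.
At position 4 the labels are {target}, so ¬fan ∧ on ∨ ¬target is false there. This is the first violation.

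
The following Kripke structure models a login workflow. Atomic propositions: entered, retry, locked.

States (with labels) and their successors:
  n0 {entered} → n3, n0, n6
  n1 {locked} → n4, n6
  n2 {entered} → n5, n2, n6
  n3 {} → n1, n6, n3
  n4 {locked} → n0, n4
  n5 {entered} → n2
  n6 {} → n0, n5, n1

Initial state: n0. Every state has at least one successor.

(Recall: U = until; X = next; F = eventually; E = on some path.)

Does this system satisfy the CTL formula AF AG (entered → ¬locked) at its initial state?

States satisfying AG (entered → ¬locked): {n0, n1, n2, n3, n4, n5, n6}.
States satisfying AF AG (entered → ¬locked): {n0, n1, n2, n3, n4, n5, n6}.
n0 ∈ Sat(AF AG (entered → ¬locked)).

Satisfied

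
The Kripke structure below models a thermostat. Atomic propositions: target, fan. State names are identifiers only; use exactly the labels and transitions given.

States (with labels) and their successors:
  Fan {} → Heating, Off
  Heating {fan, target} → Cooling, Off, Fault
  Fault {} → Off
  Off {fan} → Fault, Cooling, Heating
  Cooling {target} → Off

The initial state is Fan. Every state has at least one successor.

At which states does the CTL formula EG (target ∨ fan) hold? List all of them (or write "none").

States satisfying target ∨ fan: {Heating, Off, Cooling}.
States satisfying EG (target ∨ fan): {Heating, Off, Cooling}.

{Heating, Off, Cooling}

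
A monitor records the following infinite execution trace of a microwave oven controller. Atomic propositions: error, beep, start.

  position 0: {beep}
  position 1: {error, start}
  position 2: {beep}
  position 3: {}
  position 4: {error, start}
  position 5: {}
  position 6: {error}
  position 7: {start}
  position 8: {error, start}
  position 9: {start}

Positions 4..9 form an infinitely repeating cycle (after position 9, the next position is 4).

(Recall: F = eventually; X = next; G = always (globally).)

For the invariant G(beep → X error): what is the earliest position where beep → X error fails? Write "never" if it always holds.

2

Check beep → X error at each position in order: 0 ✓, 1 ✓.
At position 2 the labels are {beep} and the next position 3 has {}, so beep → X error is false there. This is the first violation.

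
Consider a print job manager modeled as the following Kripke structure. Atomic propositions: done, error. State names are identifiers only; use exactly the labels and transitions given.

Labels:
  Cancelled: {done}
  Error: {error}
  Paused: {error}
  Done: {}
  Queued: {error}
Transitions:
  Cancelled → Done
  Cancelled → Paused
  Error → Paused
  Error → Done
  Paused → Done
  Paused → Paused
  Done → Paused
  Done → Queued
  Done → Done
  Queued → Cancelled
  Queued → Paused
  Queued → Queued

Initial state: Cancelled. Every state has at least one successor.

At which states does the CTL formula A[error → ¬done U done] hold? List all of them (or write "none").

States satisfying error → ¬done: {Cancelled, Error, Paused, Done, Queued}.
States satisfying done: {Cancelled}.
States satisfying A[error → ¬done U done]: {Cancelled}.

{Cancelled}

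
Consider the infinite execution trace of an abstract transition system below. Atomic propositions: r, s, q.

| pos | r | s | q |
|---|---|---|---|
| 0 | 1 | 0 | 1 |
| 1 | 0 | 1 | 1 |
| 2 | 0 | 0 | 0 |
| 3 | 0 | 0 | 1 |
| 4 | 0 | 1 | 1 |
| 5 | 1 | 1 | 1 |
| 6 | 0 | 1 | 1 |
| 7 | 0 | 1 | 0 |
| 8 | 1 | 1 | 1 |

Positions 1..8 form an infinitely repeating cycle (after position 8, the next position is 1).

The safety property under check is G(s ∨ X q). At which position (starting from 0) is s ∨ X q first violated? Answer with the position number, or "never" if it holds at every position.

never

s ∨ X q holds at every position 0..8, and those are all the positions the trace ever visits, so the invariant G(s ∨ X q) is never violated.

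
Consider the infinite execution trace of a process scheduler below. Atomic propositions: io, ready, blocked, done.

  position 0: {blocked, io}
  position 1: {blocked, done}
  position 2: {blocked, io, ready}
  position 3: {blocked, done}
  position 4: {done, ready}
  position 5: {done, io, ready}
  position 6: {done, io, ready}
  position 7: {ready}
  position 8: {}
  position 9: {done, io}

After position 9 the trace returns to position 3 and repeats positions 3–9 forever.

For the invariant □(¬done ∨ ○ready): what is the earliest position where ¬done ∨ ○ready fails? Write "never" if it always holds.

Check ¬done ∨ ○ready at each position in order: 0 ✓, 1 ✓, 2 ✓, 3 ✓, 4 ✓, 5 ✓, 6 ✓, 7 ✓, 8 ✓.
At position 9 the labels are {done, io} and the next position 3 has {blocked, done}, so ¬done ∨ ○ready is false there. This is the first violation.

9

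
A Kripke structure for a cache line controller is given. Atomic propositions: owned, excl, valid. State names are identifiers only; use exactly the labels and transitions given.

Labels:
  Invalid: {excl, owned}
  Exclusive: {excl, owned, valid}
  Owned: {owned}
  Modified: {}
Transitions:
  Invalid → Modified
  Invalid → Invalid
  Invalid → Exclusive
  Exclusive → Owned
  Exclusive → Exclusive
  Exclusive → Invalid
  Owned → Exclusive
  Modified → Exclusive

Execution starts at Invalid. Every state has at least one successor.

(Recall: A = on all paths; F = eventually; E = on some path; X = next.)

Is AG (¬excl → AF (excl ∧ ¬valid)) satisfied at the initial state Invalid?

States satisfying ¬excl → AF (excl ∧ ¬valid): {Invalid, Exclusive}.
States satisfying AG (¬excl → AF (excl ∧ ¬valid)): ∅.
Modified is reachable from Invalid and violates ¬excl → AF (excl ∧ ¬valid), so AG fails at Invalid.
Invalid ∉ Sat(AG (¬excl → AF (excl ∧ ¬valid))).

No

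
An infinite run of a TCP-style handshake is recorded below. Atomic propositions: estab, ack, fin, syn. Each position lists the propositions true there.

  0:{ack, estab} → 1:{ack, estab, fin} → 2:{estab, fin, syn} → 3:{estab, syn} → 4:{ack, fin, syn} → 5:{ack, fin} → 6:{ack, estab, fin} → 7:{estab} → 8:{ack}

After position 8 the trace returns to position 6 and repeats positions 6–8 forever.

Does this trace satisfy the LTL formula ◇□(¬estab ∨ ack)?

□(¬estab ∨ ack) is false at every position 0..8, so it never becomes true and ◇□(¬estab ∨ ack) fails.

Violated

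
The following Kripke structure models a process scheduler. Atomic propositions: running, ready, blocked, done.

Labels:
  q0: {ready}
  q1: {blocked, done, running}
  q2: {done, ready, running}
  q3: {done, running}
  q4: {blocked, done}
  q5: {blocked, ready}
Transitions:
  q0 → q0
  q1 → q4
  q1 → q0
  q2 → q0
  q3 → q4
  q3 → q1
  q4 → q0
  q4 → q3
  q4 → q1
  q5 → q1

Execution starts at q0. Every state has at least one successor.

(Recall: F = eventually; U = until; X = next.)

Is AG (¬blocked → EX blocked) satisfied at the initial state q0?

Does not hold

States satisfying ¬blocked → EX blocked: {q1, q3, q4, q5}.
States satisfying AG (¬blocked → EX blocked): ∅.
q0 is reachable from q0 and violates ¬blocked → EX blocked, so AG fails at q0.
q0 ∉ Sat(AG (¬blocked → EX blocked)).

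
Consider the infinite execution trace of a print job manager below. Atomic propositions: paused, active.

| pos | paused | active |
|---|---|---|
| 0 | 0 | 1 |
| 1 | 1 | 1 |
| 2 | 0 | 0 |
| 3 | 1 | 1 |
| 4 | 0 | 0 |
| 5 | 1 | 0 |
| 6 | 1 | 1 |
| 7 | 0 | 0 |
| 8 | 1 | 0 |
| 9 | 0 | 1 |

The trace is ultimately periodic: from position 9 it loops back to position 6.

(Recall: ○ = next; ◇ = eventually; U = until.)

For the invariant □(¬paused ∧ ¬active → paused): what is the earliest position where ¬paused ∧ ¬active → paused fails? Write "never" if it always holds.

Check ¬paused ∧ ¬active → paused at each position in order: 0 ✓, 1 ✓.
At position 2 the labels are {}, so ¬paused ∧ ¬active → paused is false there. This is the first violation.

2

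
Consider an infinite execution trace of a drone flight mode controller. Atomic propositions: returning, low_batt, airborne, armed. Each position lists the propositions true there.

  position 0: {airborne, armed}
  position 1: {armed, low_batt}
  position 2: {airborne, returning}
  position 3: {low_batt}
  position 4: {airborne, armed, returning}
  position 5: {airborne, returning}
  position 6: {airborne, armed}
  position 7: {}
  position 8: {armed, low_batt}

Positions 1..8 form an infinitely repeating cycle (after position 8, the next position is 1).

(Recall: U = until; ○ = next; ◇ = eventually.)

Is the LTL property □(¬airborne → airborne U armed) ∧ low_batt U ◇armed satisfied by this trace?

No

¬airborne → airborne U armed must hold at every position from 0 onward. It fails at position 3, so □(¬airborne → airborne U armed) is false.
Positions where ¬airborne holds: 1, 3, 7, 8.
Check airborne U armed at each: 1→ok, 3→fails, 7→fails, 8→ok.
Walking from position 0: ◇armed first holds at position 0, and low_batt holds at every earlier position along the way, so low_batt U ◇armed holds.
At position 0: □(¬airborne → airborne U armed) is false; low_batt U ◇armed is true; so □(¬airborne → airborne U armed) ∧ low_batt U ◇armed is false.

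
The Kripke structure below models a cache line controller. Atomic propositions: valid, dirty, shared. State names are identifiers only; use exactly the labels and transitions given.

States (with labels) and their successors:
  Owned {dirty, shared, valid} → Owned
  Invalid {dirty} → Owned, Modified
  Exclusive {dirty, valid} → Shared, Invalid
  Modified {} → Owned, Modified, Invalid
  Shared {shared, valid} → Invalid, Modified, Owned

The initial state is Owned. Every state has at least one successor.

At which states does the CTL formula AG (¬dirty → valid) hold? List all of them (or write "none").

{Owned}

States satisfying ¬dirty → valid: {Owned, Invalid, Exclusive, Shared}.
States satisfying AG (¬dirty → valid): {Owned}.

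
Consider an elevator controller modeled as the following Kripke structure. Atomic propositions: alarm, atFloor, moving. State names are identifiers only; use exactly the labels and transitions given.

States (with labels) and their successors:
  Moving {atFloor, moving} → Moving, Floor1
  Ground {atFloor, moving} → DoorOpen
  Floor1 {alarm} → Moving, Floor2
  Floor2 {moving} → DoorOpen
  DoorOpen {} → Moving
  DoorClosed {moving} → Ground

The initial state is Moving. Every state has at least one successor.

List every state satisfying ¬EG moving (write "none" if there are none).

States satisfying moving: {Moving, Ground, Floor2, DoorClosed}.
States satisfying EG moving: {Moving}.
States satisfying ¬EG moving: {Ground, Floor1, Floor2, DoorOpen, DoorClosed}.

{Ground, Floor1, Floor2, DoorOpen, DoorClosed}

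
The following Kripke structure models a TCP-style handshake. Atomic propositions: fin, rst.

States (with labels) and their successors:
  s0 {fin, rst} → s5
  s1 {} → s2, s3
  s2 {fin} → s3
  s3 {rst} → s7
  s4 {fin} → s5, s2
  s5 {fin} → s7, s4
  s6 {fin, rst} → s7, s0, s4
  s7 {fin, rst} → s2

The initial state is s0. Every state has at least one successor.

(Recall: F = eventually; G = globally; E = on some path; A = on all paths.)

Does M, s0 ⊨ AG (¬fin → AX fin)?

Satisfied

States satisfying ¬fin → AX fin: {s0, s2, s3, s4, s5, s6, s7}.
States satisfying AG (¬fin → AX fin): {s0, s2, s3, s4, s5, s6, s7}.
Every state reachable from s0 satisfies ¬fin → AX fin.
s0 ∈ Sat(AG (¬fin → AX fin)).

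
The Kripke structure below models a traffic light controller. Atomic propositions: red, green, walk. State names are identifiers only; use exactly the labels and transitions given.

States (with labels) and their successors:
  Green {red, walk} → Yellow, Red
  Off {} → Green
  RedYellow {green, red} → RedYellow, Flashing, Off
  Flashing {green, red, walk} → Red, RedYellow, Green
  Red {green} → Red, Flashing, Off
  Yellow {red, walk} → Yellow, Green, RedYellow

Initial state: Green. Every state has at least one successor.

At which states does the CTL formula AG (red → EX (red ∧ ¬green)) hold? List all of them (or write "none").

none

States satisfying red → EX (red ∧ ¬green): {Green, Off, Flashing, Red, Yellow}.
States satisfying AG (red → EX (red ∧ ¬green)): ∅.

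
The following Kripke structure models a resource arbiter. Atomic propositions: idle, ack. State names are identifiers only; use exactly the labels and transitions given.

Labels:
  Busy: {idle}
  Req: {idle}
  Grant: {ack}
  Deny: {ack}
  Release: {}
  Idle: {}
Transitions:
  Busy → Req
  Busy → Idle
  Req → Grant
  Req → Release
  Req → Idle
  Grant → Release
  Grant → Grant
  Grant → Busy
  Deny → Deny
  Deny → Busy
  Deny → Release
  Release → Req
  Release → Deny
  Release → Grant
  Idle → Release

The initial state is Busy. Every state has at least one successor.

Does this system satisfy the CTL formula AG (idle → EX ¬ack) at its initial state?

States satisfying idle → EX ¬ack: {Busy, Req, Grant, Deny, Release, Idle}.
States satisfying AG (idle → EX ¬ack): {Busy, Req, Grant, Deny, Release, Idle}.
Every state reachable from Busy satisfies idle → EX ¬ack.
Busy ∈ Sat(AG (idle → EX ¬ack)).

Holds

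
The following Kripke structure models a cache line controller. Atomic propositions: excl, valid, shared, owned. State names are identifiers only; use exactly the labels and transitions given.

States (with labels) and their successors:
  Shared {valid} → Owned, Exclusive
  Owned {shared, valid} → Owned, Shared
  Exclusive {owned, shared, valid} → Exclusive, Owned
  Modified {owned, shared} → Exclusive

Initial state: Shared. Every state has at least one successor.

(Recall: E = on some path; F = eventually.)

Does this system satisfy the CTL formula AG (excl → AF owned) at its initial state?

States satisfying excl → AF owned: {Shared, Owned, Exclusive, Modified}.
States satisfying AG (excl → AF owned): {Shared, Owned, Exclusive, Modified}.
Every state reachable from Shared satisfies excl → AF owned.
Shared ∈ Sat(AG (excl → AF owned)).

Yes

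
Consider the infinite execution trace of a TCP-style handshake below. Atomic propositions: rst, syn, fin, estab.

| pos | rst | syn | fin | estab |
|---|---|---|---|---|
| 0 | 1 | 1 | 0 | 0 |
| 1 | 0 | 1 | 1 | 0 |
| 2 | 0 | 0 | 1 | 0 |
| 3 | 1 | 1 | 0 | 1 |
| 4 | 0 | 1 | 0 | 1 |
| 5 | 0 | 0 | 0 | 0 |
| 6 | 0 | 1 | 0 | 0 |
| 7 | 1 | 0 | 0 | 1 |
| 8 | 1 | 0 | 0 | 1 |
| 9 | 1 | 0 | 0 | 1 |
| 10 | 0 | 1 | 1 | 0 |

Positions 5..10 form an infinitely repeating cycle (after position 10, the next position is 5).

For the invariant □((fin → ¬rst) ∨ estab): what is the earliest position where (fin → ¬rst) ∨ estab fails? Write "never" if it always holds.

(fin → ¬rst) ∨ estab holds at every position 0..10, and those are all the positions the trace ever visits, so the invariant □((fin → ¬rst) ∨ estab) is never violated.

never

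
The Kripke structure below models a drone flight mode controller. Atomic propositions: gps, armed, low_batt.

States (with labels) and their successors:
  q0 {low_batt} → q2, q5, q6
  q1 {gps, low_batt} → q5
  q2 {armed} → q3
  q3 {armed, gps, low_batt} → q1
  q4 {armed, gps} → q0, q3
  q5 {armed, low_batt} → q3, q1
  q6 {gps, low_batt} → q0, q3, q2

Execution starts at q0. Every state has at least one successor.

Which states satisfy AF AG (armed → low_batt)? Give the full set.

States satisfying AG (armed → low_batt): {q1, q3, q5}.
States satisfying AF AG (armed → low_batt): {q1, q2, q3, q5}.

{q1, q2, q3, q5}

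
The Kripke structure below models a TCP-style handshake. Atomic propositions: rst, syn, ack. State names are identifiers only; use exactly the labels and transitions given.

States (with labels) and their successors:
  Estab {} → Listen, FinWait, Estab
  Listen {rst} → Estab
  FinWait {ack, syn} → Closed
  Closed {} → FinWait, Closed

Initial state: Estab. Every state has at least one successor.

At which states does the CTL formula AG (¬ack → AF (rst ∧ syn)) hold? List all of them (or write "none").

none

States satisfying ¬ack → AF (rst ∧ syn): {FinWait}.
States satisfying AG (¬ack → AF (rst ∧ syn)): ∅.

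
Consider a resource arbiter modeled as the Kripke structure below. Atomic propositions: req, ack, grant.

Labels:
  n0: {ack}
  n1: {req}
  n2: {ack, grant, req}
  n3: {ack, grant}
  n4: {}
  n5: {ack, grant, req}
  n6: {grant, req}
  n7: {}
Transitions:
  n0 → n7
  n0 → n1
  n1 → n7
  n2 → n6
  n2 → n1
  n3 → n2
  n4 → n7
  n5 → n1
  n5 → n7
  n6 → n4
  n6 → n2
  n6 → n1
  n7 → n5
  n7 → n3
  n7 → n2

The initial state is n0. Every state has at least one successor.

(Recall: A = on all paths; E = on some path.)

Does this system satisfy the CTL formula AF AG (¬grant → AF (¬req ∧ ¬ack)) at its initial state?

Satisfied

States satisfying AG (¬grant → AF (¬req ∧ ¬ack)): {n0, n1, n2, n3, n4, n5, n6, n7}.
States satisfying AF AG (¬grant → AF (¬req ∧ ¬ack)): {n0, n1, n2, n3, n4, n5, n6, n7}.
n0 ∈ Sat(AF AG (¬grant → AF (¬req ∧ ¬ack))).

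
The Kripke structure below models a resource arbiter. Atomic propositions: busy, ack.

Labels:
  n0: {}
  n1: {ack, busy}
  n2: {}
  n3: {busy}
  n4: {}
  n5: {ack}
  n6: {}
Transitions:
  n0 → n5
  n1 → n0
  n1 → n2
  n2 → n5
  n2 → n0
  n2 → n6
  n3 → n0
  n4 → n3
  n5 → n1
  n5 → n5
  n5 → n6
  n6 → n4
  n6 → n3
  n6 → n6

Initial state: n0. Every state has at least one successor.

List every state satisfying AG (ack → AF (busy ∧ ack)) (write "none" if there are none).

none

States satisfying ack → AF (busy ∧ ack): {n0, n1, n2, n3, n4, n6}.
States satisfying AG (ack → AF (busy ∧ ack)): ∅.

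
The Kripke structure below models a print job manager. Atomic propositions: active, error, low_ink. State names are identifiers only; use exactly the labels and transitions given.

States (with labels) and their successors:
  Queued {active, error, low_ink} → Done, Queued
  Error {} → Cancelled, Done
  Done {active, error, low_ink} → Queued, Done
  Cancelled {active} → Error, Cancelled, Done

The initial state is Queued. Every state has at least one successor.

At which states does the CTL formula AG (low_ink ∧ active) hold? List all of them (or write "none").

States satisfying low_ink ∧ active: {Queued, Done}.
States satisfying AG (low_ink ∧ active): {Queued, Done}.

{Queued, Done}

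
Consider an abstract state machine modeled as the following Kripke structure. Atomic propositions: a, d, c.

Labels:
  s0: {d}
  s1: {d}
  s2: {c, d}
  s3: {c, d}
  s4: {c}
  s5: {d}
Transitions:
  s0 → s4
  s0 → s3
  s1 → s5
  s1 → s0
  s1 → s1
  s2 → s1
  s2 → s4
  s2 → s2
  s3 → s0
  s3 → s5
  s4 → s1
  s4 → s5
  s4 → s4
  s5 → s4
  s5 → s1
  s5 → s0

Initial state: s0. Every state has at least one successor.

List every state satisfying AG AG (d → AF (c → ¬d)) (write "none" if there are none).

States satisfying AG (d → AF (c → ¬d)): {s0, s1, s3, s4, s5}.
States satisfying AG AG (d → AF (c → ¬d)): {s0, s1, s3, s4, s5}.

{s0, s1, s3, s4, s5}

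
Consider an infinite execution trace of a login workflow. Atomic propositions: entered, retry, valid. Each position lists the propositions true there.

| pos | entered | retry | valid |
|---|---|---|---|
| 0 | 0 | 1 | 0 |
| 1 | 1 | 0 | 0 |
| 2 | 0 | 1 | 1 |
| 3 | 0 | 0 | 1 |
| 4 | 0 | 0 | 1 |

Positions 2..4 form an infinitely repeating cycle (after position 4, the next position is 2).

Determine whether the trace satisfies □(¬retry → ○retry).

¬retry → ○retry must hold at every position from 0 onward. It fails at position 3, so □(¬retry → ○retry) is false.
Positions where ¬retry holds: 1, 3, 4.
Check ○retry at each: 1→ok, 3→fails, 4→ok.

Does not hold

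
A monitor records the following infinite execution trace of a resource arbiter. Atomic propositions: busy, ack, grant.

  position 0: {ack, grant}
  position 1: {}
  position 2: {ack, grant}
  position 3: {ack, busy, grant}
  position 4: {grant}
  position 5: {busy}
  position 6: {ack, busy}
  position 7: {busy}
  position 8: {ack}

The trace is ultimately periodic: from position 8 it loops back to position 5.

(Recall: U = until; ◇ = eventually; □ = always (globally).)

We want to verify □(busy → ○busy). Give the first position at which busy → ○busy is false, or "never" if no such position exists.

3

Check busy → ○busy at each position in order: 0 ✓, 1 ✓, 2 ✓.
At position 3 the labels are {ack, busy, grant} and the next position 4 has {grant}, so busy → ○busy is false there. This is the first violation.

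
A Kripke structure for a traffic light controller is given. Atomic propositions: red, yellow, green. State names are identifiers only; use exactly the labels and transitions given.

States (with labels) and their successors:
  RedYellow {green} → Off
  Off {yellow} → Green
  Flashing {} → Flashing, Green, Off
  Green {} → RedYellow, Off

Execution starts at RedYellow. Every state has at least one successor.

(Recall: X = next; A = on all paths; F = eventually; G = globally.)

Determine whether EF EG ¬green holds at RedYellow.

States satisfying EG ¬green: {Off, Flashing, Green}.
States satisfying EF EG ¬green: {RedYellow, Off, Flashing, Green}.
Some path from RedYellow reaches a state where EG ¬green holds.
RedYellow ∈ Sat(EF EG ¬green).

Yes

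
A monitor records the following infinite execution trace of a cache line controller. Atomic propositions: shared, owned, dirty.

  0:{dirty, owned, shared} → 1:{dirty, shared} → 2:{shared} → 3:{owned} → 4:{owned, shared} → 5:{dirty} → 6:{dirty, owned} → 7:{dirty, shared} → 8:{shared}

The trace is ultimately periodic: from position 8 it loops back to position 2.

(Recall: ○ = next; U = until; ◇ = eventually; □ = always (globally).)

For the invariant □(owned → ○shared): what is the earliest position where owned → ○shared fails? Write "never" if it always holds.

4

Check owned → ○shared at each position in order: 0 ✓, 1 ✓, 2 ✓, 3 ✓.
At position 4 the labels are {owned, shared} and the next position 5 has {dirty}, so owned → ○shared is false there. This is the first violation.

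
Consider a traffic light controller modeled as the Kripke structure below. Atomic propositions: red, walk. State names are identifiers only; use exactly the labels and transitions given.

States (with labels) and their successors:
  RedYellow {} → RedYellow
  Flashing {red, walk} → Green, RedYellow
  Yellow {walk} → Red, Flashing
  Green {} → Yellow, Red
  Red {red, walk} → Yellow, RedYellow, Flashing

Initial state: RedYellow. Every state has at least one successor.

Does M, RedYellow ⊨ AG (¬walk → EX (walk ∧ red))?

States satisfying ¬walk → EX (walk ∧ red): {Flashing, Yellow, Green, Red}.
States satisfying AG (¬walk → EX (walk ∧ red)): ∅.
RedYellow is reachable from RedYellow and violates ¬walk → EX (walk ∧ red), so AG fails at RedYellow.
RedYellow ∉ Sat(AG (¬walk → EX (walk ∧ red))).

Does not hold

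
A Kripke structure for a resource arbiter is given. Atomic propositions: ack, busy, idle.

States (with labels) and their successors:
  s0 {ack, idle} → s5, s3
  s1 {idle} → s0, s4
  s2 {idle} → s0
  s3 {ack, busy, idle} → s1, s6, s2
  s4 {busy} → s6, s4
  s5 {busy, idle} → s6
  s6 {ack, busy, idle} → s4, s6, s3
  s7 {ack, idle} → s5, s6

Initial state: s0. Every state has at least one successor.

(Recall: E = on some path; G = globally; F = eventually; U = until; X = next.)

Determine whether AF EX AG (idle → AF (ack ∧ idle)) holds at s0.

Does not hold

States satisfying EX AG (idle → AF (ack ∧ idle)): ∅.
States satisfying AF EX AG (idle → AF (ack ∧ idle)): ∅.
There is a path from s0 along which EX AG (idle → AF (ack ∧ idle)) never holds.
s0 ∉ Sat(AF EX AG (idle → AF (ack ∧ idle))).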